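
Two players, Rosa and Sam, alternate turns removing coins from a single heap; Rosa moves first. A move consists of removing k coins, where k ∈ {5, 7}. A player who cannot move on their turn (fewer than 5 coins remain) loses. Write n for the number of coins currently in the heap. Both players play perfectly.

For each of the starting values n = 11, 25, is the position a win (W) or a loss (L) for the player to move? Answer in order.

Work bottom-up. With no move the player to move loses. Otherwise the position is W if at least one move leads to an L position for the opponent, and L if every move leads to a W.
n=0: no move → L
n=1: no move → L
n=2: no move → L
n=3: no move → L
n=4: no move → L
n=5: →0(L), so W
n=6: →1(L), so W
n=7: →2(L), so W
n=8: →3(L), so W
n=9: →4(L), so W
n=10: →3(L), so W
n=11: →4(L), so W
n=12: →7(W), 5(W) — all W, so L
n=13: →8(W), 6(W) — all W, so L
n=14: →9(W), 7(W) — all W, so L
n=15: →10(W), 8(W) — all W, so L
n=16: →11(W), 9(W) — all W, so L
n=17: →12(L), so W
n=18: →13(L), so W
n=19: →14(L), so W
n=20: →15(L), so W
n=21: →16(L), so W
n=22: →15(L), so W
n=23: →16(L), so W
n=24: →19(W), 17(W) — all W, so L
n=25: →20(W), 18(W) — all W, so L

11: W, 25: L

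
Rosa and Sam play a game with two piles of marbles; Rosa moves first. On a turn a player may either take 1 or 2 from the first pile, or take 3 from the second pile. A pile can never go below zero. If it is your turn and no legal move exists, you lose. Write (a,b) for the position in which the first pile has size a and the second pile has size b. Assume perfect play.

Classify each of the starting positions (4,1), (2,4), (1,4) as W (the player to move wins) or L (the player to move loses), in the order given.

(4,1): W, (2,4): W, (1,4): L

Classify positions by backward induction: terminal positions (no move available) are L. From any other position, the mover wins iff some move reaches an L.
No move ever increases a pile, so every position that can arise here has a ≤ 4 and b ≤ 4; it is enough to label the cells with 0 ≤ a ≤ 4 and 0 ≤ b ≤ 4.
Every move lowers a or b (never raises either), so fill the grid row by row in increasing a, and left to right within a row: each cell's successors are then already labelled.
      b=0  b=1  b=2  b=3  b=4
a=0:    L    L    L    W    W
a=1:    W    W    W    L    L
a=2:    W    W    W    W    W
a=3:    L    L    L    W    W
a=4:    W    W    W    L    L
Cells with no legal move (terminal, hence L): (0,0), (0,1), (0,2).
The remaining L cells, each justified by listing all of its moves:
(1,3): moves to (0,3)(W), (1,0)(W); every one is W ⇒ L
(1,4): moves to (0,4)(W), (1,1)(W); every one is W ⇒ L
(3,0): moves to (2,0)(W), (1,0)(W); every one is W ⇒ L
(3,1): moves to (2,1)(W), (1,1)(W); every one is W ⇒ L
(3,2): moves to (2,2)(W), (1,2)(W); every one is W ⇒ L
(4,3): moves to (3,3)(W), (2,3)(W), (4,0)(W); every one is W ⇒ L
(4,4): moves to (3,4)(W), (2,4)(W), (4,1)(W); every one is W ⇒ L
Every other cell has at least one move into one of the L cells above, so it is W.
(4,1): the move to (3,1) reaches an L cell, so W
(2,4): the move to (1,4) reaches an L cell, so W
(1,4): one of the L cells justified above, so L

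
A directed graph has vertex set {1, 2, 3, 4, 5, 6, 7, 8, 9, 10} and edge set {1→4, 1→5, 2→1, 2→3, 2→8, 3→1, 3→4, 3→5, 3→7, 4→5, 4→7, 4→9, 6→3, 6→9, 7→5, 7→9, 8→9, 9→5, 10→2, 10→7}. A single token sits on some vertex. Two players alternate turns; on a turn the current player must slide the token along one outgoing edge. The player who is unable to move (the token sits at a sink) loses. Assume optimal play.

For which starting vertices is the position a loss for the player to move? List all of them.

Positions with no move are L. A position that does have a move is losing for the player to move precisely when every available move leads to a winning position for the opponent. Fill in the labels:
Every edge goes from a vertex to one that appears earlier in the order 5, 9, 7, 4, 1, 8, 3, 2, 6, 10, so processing vertices in that order labels each vertex after all of its successors.
5: no outgoing edge → L
9: can move to 5, which is L ⇒ W
7: can move to 5, which is L ⇒ W
4: can move to 5, which is L ⇒ W
1: can move to 5, which is L ⇒ W
8: the only move is to 9(W), a W ⇒ L
3: can move to 5, which is L ⇒ W
2: can move to 8, which is L ⇒ W
6: moves to 3(W), 9(W); every one is W ⇒ L
10: moves to 2(W), 7(W); every one is W ⇒ L
The losing starting vertices are exactly the entries labelled L in this table (4 of them).

5, 6, 8, 10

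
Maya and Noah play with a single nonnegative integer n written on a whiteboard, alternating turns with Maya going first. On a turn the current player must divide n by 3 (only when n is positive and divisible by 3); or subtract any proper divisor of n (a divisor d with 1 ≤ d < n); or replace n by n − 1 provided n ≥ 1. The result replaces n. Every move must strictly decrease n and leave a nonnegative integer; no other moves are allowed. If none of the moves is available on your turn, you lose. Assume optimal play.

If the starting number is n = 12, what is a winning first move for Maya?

Move to 9.

Build the W/L table. Terminal = L. A non-terminal position is W if it has a move to some L; otherwise it is L.
n=0: no move → L
n=1: can move to 0, which is L ⇒ W
n=2: the only move is to 1(W), a W ⇒ L
n=3: can move to 2, which is L ⇒ W
n=4: can move to 2, which is L ⇒ W
n=5: the only move is to 4(W), a W ⇒ L
n=6: can move to 2, which is L ⇒ W
n=7: the only move is to 6(W), a W ⇒ L
n=8: can move to 7, which is L ⇒ W
n=9: moves to 3(W), 6(W), 8(W); every one is W ⇒ L
n=10: can move to 5, which is L ⇒ W
n=11: the only move is to 10(W), a W ⇒ L
n=12: can move to 9, which is L ⇒ W
From 12, the L positions reachable in one move are: 9, 11. Any move reaching one of these is winning.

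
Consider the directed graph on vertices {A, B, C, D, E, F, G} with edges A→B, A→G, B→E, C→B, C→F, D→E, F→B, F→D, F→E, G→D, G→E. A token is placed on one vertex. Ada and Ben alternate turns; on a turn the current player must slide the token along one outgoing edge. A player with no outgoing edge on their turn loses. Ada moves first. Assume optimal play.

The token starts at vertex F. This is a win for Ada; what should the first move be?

Build the W/L table. Terminal = L. A non-terminal position is W if it has a move to some L; otherwise it is L.
Every edge goes from a vertex to one that appears earlier in the order E, B, D, G, F, A, C, so processing vertices in that order labels each vertex after all of its successors.
E: no outgoing edge → L
B: →E(L), so W
D: →E(L), so W
G: →E(L), so W
F: →E(L), so W
A: →G(W), B(W) — all W, so L
C: →F(W), B(W) — all W, so L
From F, the L positions reachable in one move are: E.

Move to E.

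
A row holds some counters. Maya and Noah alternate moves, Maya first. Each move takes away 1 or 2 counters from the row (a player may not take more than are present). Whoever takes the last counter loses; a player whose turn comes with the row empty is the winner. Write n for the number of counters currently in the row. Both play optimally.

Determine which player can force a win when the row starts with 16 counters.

Use the standard recursion: the mover wins at a terminal position; elsewhere, the mover wins exactly when some move hands the opponent an L position.
n=0: no move; the opponent has just taken the last counter and therefore loses → W
n=1: only reaches 0(W), which is W → L
n=2: reaches L-position 1 → W
n=3: reaches L-position 1 → W
n=4: only reaches 3(W), 2(W), all W → L
n=5: reaches L-position 4 → W
n=6: reaches L-position 4 → W
n=7: only reaches 6(W), 5(W), all W → L
n=8: reaches L-position 7 → W
n=9: reaches L-position 7 → W
n=10: only reaches 9(W), 8(W), all W → L
n=11: reaches L-position 10 → W
n=12: reaches L-position 10 → W
n=13: only reaches 12(W), 11(W), all W → L
n=14: reaches L-position 13 → W
n=15: reaches L-position 13 → W
n=16: only reaches 15(W), 14(W), all W → L
Every move from 16 reaches a W position, so the mover loses.

Noah wins.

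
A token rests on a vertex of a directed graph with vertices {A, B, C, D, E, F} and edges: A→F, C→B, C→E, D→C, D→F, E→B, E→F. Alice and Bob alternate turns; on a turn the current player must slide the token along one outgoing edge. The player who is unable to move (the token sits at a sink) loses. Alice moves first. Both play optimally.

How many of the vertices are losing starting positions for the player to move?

2

Positions with no move are L. A position that does have a move is losing for the player to move precisely when every available move leads to a winning position for the opponent. Fill in the labels:
Every edge goes from a vertex to one that appears earlier in the order B, F, E, C, D, A, so processing vertices in that order labels each vertex after all of its successors.
B: no outgoing edge → L
F: no outgoing edge → L
E: W (go to F, an L position)
C: W (go to B, an L position)
D: W (go to F, an L position)
A: W (go to F, an L position)
The L vertices are B, F; that is 2 in all.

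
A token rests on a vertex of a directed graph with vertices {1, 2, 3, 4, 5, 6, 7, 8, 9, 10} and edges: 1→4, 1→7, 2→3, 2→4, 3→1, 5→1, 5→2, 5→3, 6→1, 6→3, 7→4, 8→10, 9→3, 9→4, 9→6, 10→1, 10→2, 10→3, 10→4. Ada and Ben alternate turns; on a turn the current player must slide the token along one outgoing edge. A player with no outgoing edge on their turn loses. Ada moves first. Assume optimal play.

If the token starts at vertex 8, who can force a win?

Ben wins.

Compute win/loss labels from the base case upward. A position with no move is L. Any other position is W if it can reach an L in one move, else L.
Every edge goes from a vertex to one that appears earlier in the order 4, 7, 1, 3, 6, 2, 10, 9, 8, 5, so processing vertices in that order labels each vertex after all of its successors.
4: no outgoing edge → L
7: W (go to 4, an L position)
1: W (go to 4, an L position)
3: L (sole option 1(W) is W)
6: W (go to 3, an L position)
2: W (go to 3, an L position)
10: W (go to 3, an L position)
9: W (go to 3, an L position)
8: L (sole option 10(W) is W)
5: W (go to 3, an L position)
The starting position 8 is L: whatever Ada does, the opponent receives a W position.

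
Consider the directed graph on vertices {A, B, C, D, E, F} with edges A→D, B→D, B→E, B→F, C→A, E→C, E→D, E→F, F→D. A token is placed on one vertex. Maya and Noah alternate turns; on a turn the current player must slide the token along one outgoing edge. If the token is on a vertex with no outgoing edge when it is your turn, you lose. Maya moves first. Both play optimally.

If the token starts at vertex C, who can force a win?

Noah wins.

Work bottom-up. With no move the player to move loses. Otherwise the position is W if at least one move leads to an L position for the opponent, and L if every move leads to a W.
Every edge goes from a vertex to one that appears earlier in the order D, A, C, F, E, B, so processing vertices in that order labels each vertex after all of its successors.
D: no outgoing edge → L
A: reaches L-position D → W
C: only reaches A(W), which is W → L
F: reaches L-position D → W
E: reaches L-position C → W
B: reaches L-position D → W
Every move from C reaches a W position, so the mover loses.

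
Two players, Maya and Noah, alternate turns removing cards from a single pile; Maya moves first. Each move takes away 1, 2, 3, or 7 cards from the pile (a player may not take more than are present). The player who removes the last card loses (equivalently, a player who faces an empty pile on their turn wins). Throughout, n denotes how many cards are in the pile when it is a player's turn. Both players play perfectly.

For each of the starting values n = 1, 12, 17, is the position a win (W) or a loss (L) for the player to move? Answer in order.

1: L, 12: W, 17: L

Build the W/L table. Terminal = W. A non-terminal position is W if it has a move to some L; otherwise it is L.
n=0: no move; the opponent has just taken the last card and therefore loses → W
n=1: the only move is to 0(W), a W ⇒ L
n=2: can move to 1, which is L ⇒ W
n=3: can move to 1, which is L ⇒ W
n=4: can move to 1, which is L ⇒ W
n=5: moves to 4(W), 3(W), 2(W); every one is W ⇒ L
n=6: can move to 5, which is L ⇒ W
n=7: can move to 5, which is L ⇒ W
n=8: can move to 5, which is L ⇒ W
n=9: moves to 8(W), 7(W), 6(W), 2(W); every one is W ⇒ L
n=10: can move to 9, which is L ⇒ W
n=11: can move to 9, which is L ⇒ W
n=12: can move to 9, which is L ⇒ W
n=13: moves to 12(W), 11(W), 10(W), 6(W); every one is W ⇒ L
n=14: can move to 13, which is L ⇒ W
n=15: can move to 13, which is L ⇒ W
n=16: can move to 13, which is L ⇒ W
n=17: moves to 16(W), 15(W), 14(W), 10(W); every one is W ⇒ L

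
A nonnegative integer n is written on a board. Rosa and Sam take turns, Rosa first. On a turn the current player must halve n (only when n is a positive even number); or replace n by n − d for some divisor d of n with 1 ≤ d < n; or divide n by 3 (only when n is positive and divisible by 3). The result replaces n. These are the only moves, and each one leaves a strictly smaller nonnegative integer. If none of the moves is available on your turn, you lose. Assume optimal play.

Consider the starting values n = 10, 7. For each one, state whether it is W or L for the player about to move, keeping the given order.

Label each position W (a win for the player to move) or L (a loss). A position with no legal move is L; any other position is W exactly when some move reaches an L, and L when every move reaches a W.
n=0: no move → L
n=1: no move → L
n=2: →1(L), so W
n=3: →1(L), so W
n=4: →2(W), 3(W) — all W, so L
n=5: →4(L), so W
n=6: →4(L), so W
n=7: →6(W) only, which is W, so L
n=8: →4(L), so W
n=9: →3(W), 6(W), 8(W) — all W, so L
n=10: →9(L), so W

10: W, 7: L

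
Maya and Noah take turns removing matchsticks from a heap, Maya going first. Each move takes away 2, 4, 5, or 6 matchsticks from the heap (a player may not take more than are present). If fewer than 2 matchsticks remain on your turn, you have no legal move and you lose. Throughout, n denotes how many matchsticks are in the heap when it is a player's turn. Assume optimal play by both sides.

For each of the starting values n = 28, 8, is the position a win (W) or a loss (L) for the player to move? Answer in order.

Use the standard recursion: the mover loses at a terminal position; elsewhere, the mover wins exactly when some move hands the opponent an L position.
n=0: no move → L
n=1: no move → L
n=2: →0(L), so W
n=3: →1(L), so W
n=4: →0(L), so W
n=5: →1(L), so W
n=6: →1(L), so W
n=7: →1(L), so W
n=8: →6(W), 4(W), 3(W), 2(W) — all W, so L
n=9: →7(W), 5(W), 4(W), 3(W) — all W, so L
n=10: →8(L), so W
n=11: →9(L), so W
n=12: →8(L), so W
n=13: →9(L), so W
n=14: →9(L), so W
n=15: →9(L), so W
n=16: →14(W), 12(W), 11(W), 10(W) — all W, so L
n=17: →15(W), 13(W), 12(W), 11(W) — all W, so L
n=18: →16(L), so W
n=19: →17(L), so W
n=20: →16(L), so W
n=21: →17(L), so W
n=22: →17(L), so W
n=23: →17(L), so W
n=24: →22(W), 20(W), 19(W), 18(W) — all W, so L
n=25: →23(W), 21(W), 20(W), 19(W) — all W, so L
n=26: →24(L), so W
n=27: →25(L), so W
n=28: →24(L), so W

28: W, 8: L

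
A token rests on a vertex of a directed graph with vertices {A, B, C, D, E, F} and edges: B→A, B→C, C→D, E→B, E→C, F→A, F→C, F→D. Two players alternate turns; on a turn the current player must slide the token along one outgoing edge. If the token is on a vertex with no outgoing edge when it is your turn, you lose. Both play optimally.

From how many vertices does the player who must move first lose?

3

Build the W/L table. Terminal = L. A non-terminal position is W if it has a move to some L; otherwise it is L.
Every edge goes from a vertex to one that appears earlier in the order A, D, C, B, E, F, so processing vertices in that order labels each vertex after all of its successors.
A: no outgoing edge → L
D: no outgoing edge → L
C: W (go to D, an L position)
B: W (go to A, an L position)
E: L (options B(W), C(W) are all W)
F: W (go to D, an L position)
The L vertices are A, D, E; that is 3 in all.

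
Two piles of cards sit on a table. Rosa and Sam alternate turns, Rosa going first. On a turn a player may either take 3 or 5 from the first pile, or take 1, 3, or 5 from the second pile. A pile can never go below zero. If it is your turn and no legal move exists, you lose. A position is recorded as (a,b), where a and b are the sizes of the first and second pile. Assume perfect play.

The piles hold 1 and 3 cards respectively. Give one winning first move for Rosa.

Classify positions by backward induction: terminal positions (no move available) are L. From any other position, the mover wins iff some move reaches an L.
No move ever increases a pile, so every position that can arise here has a ≤ 1 and b ≤ 3; it is enough to label the cells with 0 ≤ a ≤ 1 and 0 ≤ b ≤ 3.
Every move lowers a or b (never raises either), so fill the grid row by row in increasing a, and left to right within a row: each cell's successors are then already labelled.
      b=0  b=1  b=2  b=3
a=0:    L    W    L    W
a=1:    L    W    L    W
Cells with no legal move (terminal, hence L): (0,0), (1,0).
The remaining L cells, each justified by listing all of its moves:
(0,2): only reaches (0,1)(W), which is W → L
(1,2): only reaches (1,1)(W), which is W → L
Every other cell has at least one move into one of the L cells above, so it is W.
From (1,3), the L positions reachable in one move are: (1,2), (1,0). Any move reaching one of these is winning.

Move to (1,2).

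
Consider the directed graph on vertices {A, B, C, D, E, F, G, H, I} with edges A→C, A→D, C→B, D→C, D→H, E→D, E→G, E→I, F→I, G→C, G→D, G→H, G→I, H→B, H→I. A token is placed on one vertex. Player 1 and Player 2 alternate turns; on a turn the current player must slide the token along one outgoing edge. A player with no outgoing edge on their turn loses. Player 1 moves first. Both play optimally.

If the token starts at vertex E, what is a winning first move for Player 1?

Move to D.

Positions with no move are L. A position that does have a move is losing for the player to move precisely when every available move leads to a winning position for the opponent. Fill in the labels:
Every edge goes from a vertex to one that appears earlier in the order I, B, C, H, D, F, A, G, E, so processing vertices in that order labels each vertex after all of its successors.
I: no outgoing edge → L
B: no outgoing edge → L
C: W (go to B, an L position)
H: W (go to B, an L position)
D: L (options H(W), C(W) are all W)
F: W (go to I, an L position)
A: W (go to D, an L position)
G: W (go to D, an L position)
E: W (go to D, an L position)
From E, the L positions reachable in one move are: D, I. Any move reaching one of these is winning.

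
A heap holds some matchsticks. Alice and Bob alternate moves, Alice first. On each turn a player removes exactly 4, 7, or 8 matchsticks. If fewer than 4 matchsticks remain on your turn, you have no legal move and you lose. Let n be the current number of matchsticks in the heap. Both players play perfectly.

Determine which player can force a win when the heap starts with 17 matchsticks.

Alice wins.

Use the standard recursion: the mover loses at a terminal position; elsewhere, the mover wins exactly when some move hands the opponent an L position.
n=0: no move → L
n=1: no move → L
n=2: no move → L
n=3: no move → L
n=4: W (go to 0, an L position)
n=5: W (go to 1, an L position)
n=6: W (go to 2, an L position)
n=7: W (go to 3, an L position)
n=8: W (go to 1, an L position)
n=9: W (go to 2, an L position)
n=10: W (go to 3, an L position)
n=11: W (go to 3, an L position)
n=12: L (options 8(W), 5(W), 4(W) are all W)
n=13: L (options 9(W), 6(W), 5(W) are all W)
n=14: L (options 10(W), 7(W), 6(W) are all W)
n=15: L (options 11(W), 8(W), 7(W) are all W)
n=16: W (go to 12, an L position)
n=17: W (go to 13, an L position)
From 17 Alice can remove 4, leaving 13, reaching an L position.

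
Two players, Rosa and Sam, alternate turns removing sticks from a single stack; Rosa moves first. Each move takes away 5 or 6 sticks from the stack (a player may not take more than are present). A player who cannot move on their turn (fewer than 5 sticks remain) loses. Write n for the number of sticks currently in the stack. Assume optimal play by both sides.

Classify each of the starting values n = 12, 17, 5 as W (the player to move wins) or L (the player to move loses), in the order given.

12: L, 17: W, 5: W

Compute win/loss labels from the base case upward. A position with no move is L. Any other position is W if it can reach an L in one move, else L.
n=0: no move → L
n=1: no move → L
n=2: no move → L
n=3: no move → L
n=4: no move → L
n=5: can move to 0, which is L ⇒ W
n=6: can move to 1, which is L ⇒ W
n=7: can move to 2, which is L ⇒ W
n=8: can move to 3, which is L ⇒ W
n=9: can move to 4, which is L ⇒ W
n=10: can move to 4, which is L ⇒ W
n=11: moves to 6(W), 5(W); every one is W ⇒ L
n=12: moves to 7(W), 6(W); every one is W ⇒ L
n=13: moves to 8(W), 7(W); every one is W ⇒ L
n=14: moves to 9(W), 8(W); every one is W ⇒ L
n=15: moves to 10(W), 9(W); every one is W ⇒ L
n=16: can move to 11, which is L ⇒ W
n=17: can move to 12, which is L ⇒ W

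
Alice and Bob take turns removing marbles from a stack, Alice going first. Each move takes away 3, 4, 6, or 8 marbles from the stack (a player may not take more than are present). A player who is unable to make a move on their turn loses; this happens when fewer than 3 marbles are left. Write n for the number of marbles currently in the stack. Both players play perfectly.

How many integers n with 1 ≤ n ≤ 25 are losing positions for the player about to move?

Positions with no move are L. A position that does have a move is losing for the player to move precisely when every available move leads to a winning position for the opponent. Fill in the labels:
n=0: no move → L
n=1: no move → L
n=2: no move → L
n=3: →0(L), so W
n=4: →1(L), so W
n=5: →2(L), so W
n=6: →2(L), so W
n=7: →1(L), so W
n=8: →2(L), so W
n=9: →1(L), so W
n=10: →2(L), so W
n=11: →8(W), 7(W), 5(W), 3(W) — all W, so L
n=12: →9(W), 8(W), 6(W), 4(W) — all W, so L
n=13: →10(W), 9(W), 7(W), 5(W) — all W, so L
n=14: →11(L), so W
n=15: →12(L), so W
n=16: →13(L), so W
n=17: →13(L), so W
n=18: →12(L), so W
n=19: →13(L), so W
n=20: →12(L), so W
n=21: →13(L), so W
n=22: →19(W), 18(W), 16(W), 14(W) — all W, so L
n=23: →20(W), 19(W), 17(W), 15(W) — all W, so L
n=24: →21(W), 20(W), 18(W), 16(W) — all W, so L
n=25: →22(L), so W
L entries with 1 ≤ n ≤ 25 (n=0 is outside the asked range and is not counted): n = 1, 2, 11, 12, 13, 22, 23, 24; that makes 8.

8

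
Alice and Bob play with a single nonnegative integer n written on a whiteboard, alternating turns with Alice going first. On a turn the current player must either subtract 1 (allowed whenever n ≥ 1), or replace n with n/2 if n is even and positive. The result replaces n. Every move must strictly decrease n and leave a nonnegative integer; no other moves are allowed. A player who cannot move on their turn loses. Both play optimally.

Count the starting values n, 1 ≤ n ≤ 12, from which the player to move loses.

Positions with no move are L. A position that does have a move is losing for the player to move precisely when every available move leads to a winning position for the opponent. Fill in the labels:
n=0: no move → L
n=1: W (go to 0, an L position)
n=2: L (sole option 1(W) is W)
n=3: W (go to 2, an L position)
n=4: W (go to 2, an L position)
n=5: L (sole option 4(W) is W)
n=6: W (go to 5, an L position)
n=7: L (sole option 6(W) is W)
n=8: W (go to 7, an L position)
n=9: L (sole option 8(W) is W)
n=10: W (go to 5, an L position)
n=11: L (sole option 10(W) is W)
n=12: W (go to 11, an L position)
L entries with 1 ≤ n ≤ 12 (n=0 is outside the asked range and is not counted): n = 2, 5, 7, 9, 11; that makes 5.

5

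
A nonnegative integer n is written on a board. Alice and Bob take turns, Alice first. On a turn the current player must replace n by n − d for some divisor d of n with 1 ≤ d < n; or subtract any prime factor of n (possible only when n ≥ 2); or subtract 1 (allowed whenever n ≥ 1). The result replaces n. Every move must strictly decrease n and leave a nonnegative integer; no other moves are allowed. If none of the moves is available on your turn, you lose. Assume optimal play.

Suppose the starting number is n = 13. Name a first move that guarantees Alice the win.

Classify positions by backward induction: terminal positions (no move available) are L. From any other position, the mover wins iff some move reaches an L.
n=0: no move → L
n=1: →0(L), so W
n=2: →0(L), so W
n=3: →0(L), so W
n=4: →2(W), 3(W) — all W, so L
n=5: →0(L), so W
n=6: →4(L), so W
n=7: →0(L), so W
n=8: →4(L), so W
n=9: →6(W), 8(W) — all W, so L
n=10: →9(L), so W
n=11: →0(L), so W
n=12: →9(L), so W
n=13: →0(L), so W
From 13, the L positions reachable in one move are: 0.

Move to 0.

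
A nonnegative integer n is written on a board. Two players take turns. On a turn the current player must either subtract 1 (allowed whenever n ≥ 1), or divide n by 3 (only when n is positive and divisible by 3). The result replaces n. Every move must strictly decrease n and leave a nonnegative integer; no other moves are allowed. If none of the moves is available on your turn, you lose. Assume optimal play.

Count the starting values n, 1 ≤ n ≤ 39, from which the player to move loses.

Compute win/loss labels from the base case upward. A position with no move is L. Any other position is W if it can reach an L in one move, else L.
n=0: no move → L
n=1: can move to 0, which is L ⇒ W
n=2: the only move is to 1(W), a W ⇒ L
n=3: can move to 2, which is L ⇒ W
n=4: the only move is to 3(W), a W ⇒ L
n=5: can move to 4, which is L ⇒ W
n=6: can move to 2, which is L ⇒ W
n=7: the only move is to 6(W), a W ⇒ L
n=8: can move to 7, which is L ⇒ W
n=9: moves to 3(W), 8(W); every one is W ⇒ L
n=10: can move to 9, which is L ⇒ W
n=11: the only move is to 10(W), a W ⇒ L
n=12: can move to 4, which is L ⇒ W
n=13: the only move is to 12(W), a W ⇒ L
n=14: can move to 13, which is L ⇒ W
n=15: moves to 5(W), 14(W); every one is W ⇒ L
n=16: can move to 15, which is L ⇒ W
n=17: the only move is to 16(W), a W ⇒ L
n=18: can move to 17, which is L ⇒ W
n=19: the only move is to 18(W), a W ⇒ L
n=20: can move to 19, which is L ⇒ W
n=21: can move to 7, which is L ⇒ W
n=22: the only move is to 21(W), a W ⇒ L
n=23: can move to 22, which is L ⇒ W
n=24: moves to 8(W), 23(W); every one is W ⇒ L
n=25: can move to 24, which is L ⇒ W
n=26: the only move is to 25(W), a W ⇒ L
n=27: can move to 9, which is L ⇒ W
n=28: the only move is to 27(W), a W ⇒ L
n=29: can move to 28, which is L ⇒ W
n=30: moves to 10(W), 29(W); every one is W ⇒ L
n=31: can move to 30, which is L ⇒ W
n=32: the only move is to 31(W), a W ⇒ L
n=33: can move to 11, which is L ⇒ W
n=34: the only move is to 33(W), a W ⇒ L
n=35: can move to 34, which is L ⇒ W
n=36: moves to 12(W), 35(W); every one is W ⇒ L
n=37: can move to 36, which is L ⇒ W
n=38: the only move is to 37(W), a W ⇒ L
n=39: can move to 13, which is L ⇒ W
L entries with 1 ≤ n ≤ 39 (n=0 is outside the asked range and is not counted): n = 2, 4, 7, 9, 11, 13, 15, 17, 19, 22, 24, 26, 28, 30, 32, 34, 36, 38; that makes 18.

18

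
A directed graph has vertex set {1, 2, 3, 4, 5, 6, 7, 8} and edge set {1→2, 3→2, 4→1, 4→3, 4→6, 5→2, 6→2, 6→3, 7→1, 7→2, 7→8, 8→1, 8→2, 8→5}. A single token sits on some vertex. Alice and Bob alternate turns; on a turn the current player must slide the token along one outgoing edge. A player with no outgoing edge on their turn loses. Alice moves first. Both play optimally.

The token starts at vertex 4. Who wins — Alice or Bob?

Bob wins.

Classify positions by backward induction: terminal positions (no move available) are L. From any other position, the mover wins iff some move reaches an L.
Every edge goes from a vertex to one that appears earlier in the order 2, 1, 3, 5, 8, 6, 4, 7, so processing vertices in that order labels each vertex after all of its successors.
2: no outgoing edge → L
1: →2(L), so W
3: →2(L), so W
5: →2(L), so W
8: →2(L), so W
6: →2(L), so W
4: →6(W), 3(W), 1(W) — all W, so L
7: →2(L), so W
Every move from 4 reaches a W position, so the mover loses.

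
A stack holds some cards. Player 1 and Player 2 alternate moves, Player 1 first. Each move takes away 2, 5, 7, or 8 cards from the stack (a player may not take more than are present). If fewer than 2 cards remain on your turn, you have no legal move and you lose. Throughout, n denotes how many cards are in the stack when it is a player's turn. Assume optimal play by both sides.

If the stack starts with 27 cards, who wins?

Player 2 wins.

Label each position W (a win for the player to move) or L (a loss). A position with no legal move is L; any other position is W exactly when some move reaches an L, and L when every move reaches a W.
n=0: no move → L
n=1: no move → L
n=2: can move to 0, which is L ⇒ W
n=3: can move to 1, which is L ⇒ W
n=4: the only move is to 2(W), a W ⇒ L
n=5: can move to 0, which is L ⇒ W
n=6: can move to 4, which is L ⇒ W
n=7: can move to 0, which is L ⇒ W
n=8: can move to 1, which is L ⇒ W
n=9: can move to 4, which is L ⇒ W
n=10: moves to 8(W), 5(W), 3(W), 2(W); every one is W ⇒ L
n=11: can move to 4, which is L ⇒ W
n=12: can move to 10, which is L ⇒ W
n=13: moves to 11(W), 8(W), 6(W), 5(W); every one is W ⇒ L
n=14: moves to 12(W), 9(W), 7(W), 6(W); every one is W ⇒ L
n=15: can move to 13, which is L ⇒ W
n=16: can move to 14, which is L ⇒ W
n=17: can move to 10, which is L ⇒ W
n=18: can move to 13, which is L ⇒ W
n=19: can move to 14, which is L ⇒ W
n=20: can move to 13, which is L ⇒ W
n=21: can move to 14, which is L ⇒ W
n=22: can move to 14, which is L ⇒ W
n=23: moves to 21(W), 18(W), 16(W), 15(W); every one is W ⇒ L
n=24: moves to 22(W), 19(W), 17(W), 16(W); every one is W ⇒ L
n=25: can move to 23, which is L ⇒ W
n=26: can move to 24, which is L ⇒ W
n=27: moves to 25(W), 22(W), 20(W), 19(W); every one is W ⇒ L
Every move from 27 reaches a W position, so the mover loses.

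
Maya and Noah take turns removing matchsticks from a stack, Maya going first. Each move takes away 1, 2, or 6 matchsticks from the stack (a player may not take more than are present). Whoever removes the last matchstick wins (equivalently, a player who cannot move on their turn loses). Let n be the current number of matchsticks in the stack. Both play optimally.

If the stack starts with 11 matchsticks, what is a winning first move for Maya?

Label each position W (a win for the player to move) or L (a loss). A position with no legal move is L; any other position is W exactly when some move reaches an L, and L when every move reaches a W.
n=0: no move → L
n=1: reaches L-position 0 → W
n=2: reaches L-position 0 → W
n=3: only reaches 2(W), 1(W), all W → L
n=4: reaches L-position 3 → W
n=5: reaches L-position 3 → W
n=6: reaches L-position 0 → W
n=7: only reaches 6(W), 5(W), 1(W), all W → L
n=8: reaches L-position 7 → W
n=9: reaches L-position 7 → W
n=10: only reaches 9(W), 8(W), 4(W), all W → L
n=11: reaches L-position 10 → W
From 11, the L positions reachable in one move are: 10.

Remove 1, leaving 10.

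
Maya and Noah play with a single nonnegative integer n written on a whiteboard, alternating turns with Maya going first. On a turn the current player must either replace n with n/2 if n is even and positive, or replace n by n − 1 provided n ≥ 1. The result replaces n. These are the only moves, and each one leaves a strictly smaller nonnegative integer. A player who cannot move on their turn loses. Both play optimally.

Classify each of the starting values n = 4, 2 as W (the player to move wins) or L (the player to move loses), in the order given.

Build the W/L table. Terminal = L. A non-terminal position is W if it has a move to some L; otherwise it is L.
n=0: no move → L
n=1: W (go to 0, an L position)
n=2: L (sole option 1(W) is W)
n=3: W (go to 2, an L position)
n=4: W (go to 2, an L position)

4: W, 2: L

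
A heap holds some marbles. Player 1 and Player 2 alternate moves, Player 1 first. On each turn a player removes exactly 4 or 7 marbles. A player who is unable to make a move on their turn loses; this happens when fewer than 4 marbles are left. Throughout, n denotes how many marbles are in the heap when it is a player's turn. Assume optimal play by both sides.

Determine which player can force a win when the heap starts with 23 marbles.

Use the standard recursion: the mover loses at a terminal position; elsewhere, the mover wins exactly when some move hands the opponent an L position.
n=0: no move → L
n=1: no move → L
n=2: no move → L
n=3: no move → L
n=4: W (go to 0, an L position)
n=5: W (go to 1, an L position)
n=6: W (go to 2, an L position)
n=7: W (go to 3, an L position)
n=8: W (go to 1, an L position)
n=9: W (go to 2, an L position)
n=10: W (go to 3, an L position)
n=11: L (options 7(W), 4(W) are all W)
n=12: L (options 8(W), 5(W) are all W)
n=13: L (options 9(W), 6(W) are all W)
n=14: L (options 10(W), 7(W) are all W)
n=15: W (go to 11, an L position)
n=16: W (go to 12, an L position)
n=17: W (go to 13, an L position)
n=18: W (go to 14, an L position)
n=19: W (go to 12, an L position)
n=20: W (go to 13, an L position)
n=21: W (go to 14, an L position)
n=22: L (options 18(W), 15(W) are all W)
n=23: L (options 19(W), 16(W) are all W)
The starting position 23 is L: whatever Player 1 does, the opponent receives a W position.

Player 2 wins.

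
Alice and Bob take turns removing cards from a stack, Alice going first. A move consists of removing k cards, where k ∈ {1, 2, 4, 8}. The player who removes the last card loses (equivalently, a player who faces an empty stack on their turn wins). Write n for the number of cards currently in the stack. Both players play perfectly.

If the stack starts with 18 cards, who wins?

Positions with no move are W. A position that does have a move is losing for the player to move precisely when every available move leads to a winning position for the opponent. Fill in the labels:
n=0: no move; the opponent has just taken the last card and therefore loses → W
n=1: the only move is to 0(W), a W ⇒ L
n=2: can move to 1, which is L ⇒ W
n=3: can move to 1, which is L ⇒ W
n=4: moves to 3(W), 2(W), 0(W); every one is W ⇒ L
n=5: can move to 4, which is L ⇒ W
n=6: can move to 4, which is L ⇒ W
n=7: moves to 6(W), 5(W), 3(W); every one is W ⇒ L
n=8: can move to 7, which is L ⇒ W
n=9: can move to 7, which is L ⇒ W
n=10: moves to 9(W), 8(W), 6(W), 2(W); every one is W ⇒ L
n=11: can move to 10, which is L ⇒ W
n=12: can move to 10, which is L ⇒ W
n=13: moves to 12(W), 11(W), 9(W), 5(W); every one is W ⇒ L
n=14: can move to 13, which is L ⇒ W
n=15: can move to 13, which is L ⇒ W
n=16: moves to 15(W), 14(W), 12(W), 8(W); every one is W ⇒ L
n=17: can move to 16, which is L ⇒ W
n=18: can move to 16, which is L ⇒ W
From 18 Alice can remove 2, leaving 16, reaching an L position.

Alice wins.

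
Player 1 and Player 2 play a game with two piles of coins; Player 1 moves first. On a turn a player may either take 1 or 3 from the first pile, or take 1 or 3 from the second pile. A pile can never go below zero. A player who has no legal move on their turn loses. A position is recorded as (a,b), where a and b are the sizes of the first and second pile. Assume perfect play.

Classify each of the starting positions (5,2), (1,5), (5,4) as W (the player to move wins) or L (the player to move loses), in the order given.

(5,2): W, (1,5): L, (5,4): W

Build the W/L table. Terminal = L. A non-terminal position is W if it has a move to some L; otherwise it is L.
No move ever increases a pile, so every position that can arise here has a ≤ 5 and b ≤ 5; it is enough to label the cells with 0 ≤ a ≤ 5 and 0 ≤ b ≤ 5.
Every move lowers a or b (never raises either), so fill the grid row by row in increasing a, and left to right within a row: each cell's successors are then already labelled.
      b=0  b=1  b=2  b=3  b=4  b=5
a=0:    L    W    L    W    L    W
a=1:    W    L    W    L    W    L
a=2:    L    W    L    W    L    W
a=3:    W    L    W    L    W    L
a=4:    L    W    L    W    L    W
a=5:    W    L    W    L    W    L
Cells with no legal move (terminal, hence L): (0,0).
The remaining L cells, each justified by listing all of its moves:
(0,2): the only move is to (0,1)(W), a W ⇒ L
(0,4): moves to (0,3)(W), (0,1)(W); every one is W ⇒ L
(1,1): moves to (0,1)(W), (1,0)(W); every one is W ⇒ L
(1,3): moves to (0,3)(W), (1,2)(W), (1,0)(W); every one is W ⇒ L
(1,5): moves to (0,5)(W), (1,4)(W), (1,2)(W); every one is W ⇒ L
(2,0): the only move is to (1,0)(W), a W ⇒ L
(2,2): moves to (1,2)(W), (2,1)(W); every one is W ⇒ L
(2,4): moves to (1,4)(W), (2,3)(W), (2,1)(W); every one is W ⇒ L
(3,1): moves to (2,1)(W), (0,1)(W), (3,0)(W); every one is W ⇒ L
(3,3): moves to (2,3)(W), (0,3)(W), (3,2)(W), (3,0)(W); every one is W ⇒ L
(3,5): moves to (2,5)(W), (0,5)(W), (3,4)(W), (3,2)(W); every one is W ⇒ L
(4,0): moves to (3,0)(W), (1,0)(W); every one is W ⇒ L
(4,2): moves to (3,2)(W), (1,2)(W), (4,1)(W); every one is W ⇒ L
(4,4): moves to (3,4)(W), (1,4)(W), (4,3)(W), (4,1)(W); every one is W ⇒ L
(5,1): moves to (4,1)(W), (2,1)(W), (5,0)(W); every one is W ⇒ L
(5,3): moves to (4,3)(W), (2,3)(W), (5,2)(W), (5,0)(W); every one is W ⇒ L
(5,5): moves to (4,5)(W), (2,5)(W), (5,4)(W), (5,2)(W); every one is W ⇒ L
Every other cell has at least one move into one of the L cells above, so it is W.
(5,2): the move to (4,2) reaches an L cell, so W
(1,5): one of the L cells justified above, so L
(5,4): the move to (4,4) reaches an L cell, so W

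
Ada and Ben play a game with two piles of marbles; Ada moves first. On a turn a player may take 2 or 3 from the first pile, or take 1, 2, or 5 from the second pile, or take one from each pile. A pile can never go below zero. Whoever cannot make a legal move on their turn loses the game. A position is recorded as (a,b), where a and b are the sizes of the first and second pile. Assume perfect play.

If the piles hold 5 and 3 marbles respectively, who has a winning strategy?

Classify positions by backward induction: terminal positions (no move available) are L. From any other position, the mover wins iff some move reaches an L.
No move ever increases a pile, so every position that can arise here has a ≤ 5 and b ≤ 3; it is enough to label the cells with 0 ≤ a ≤ 5 and 0 ≤ b ≤ 3.
Every move lowers a or b (never raises either), so fill the grid row by row in increasing a, and left to right within a row: each cell's successors are then already labelled.
      b=0  b=1  b=2  b=3
a=0:    L    W    W    L
a=1:    L    W    W    L
a=2:    W    W    L    W
a=3:    W    L    W    W
a=4:    W    L    W    W
a=5:    L    W    W    L
Cells with no legal move (terminal, hence L): (0,0), (1,0).
The remaining L cells, each justified by listing all of its moves:
(0,3): L (options (0,2)(W), (0,1)(W) are all W)
(1,3): L (options (1,2)(W), (1,1)(W), (0,2)(W) are all W)
(2,2): L (options (0,2)(W), (2,1)(W), (2,0)(W), (1,1)(W) are all W)
(3,1): L (options (1,1)(W), (0,1)(W), (3,0)(W), (2,0)(W) are all W)
(4,1): L (options (2,1)(W), (1,1)(W), (4,0)(W), (3,0)(W) are all W)
(5,0): L (options (3,0)(W), (2,0)(W) are all W)
(5,3): L (options (3,3)(W), (2,3)(W), (5,2)(W), (5,1)(W), (4,2)(W) are all W)
Every other cell has at least one move into one of the L cells above, so it is W.
The starting position (5,3) is L: whatever Ada does, the opponent receives a W position.

Ben wins.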